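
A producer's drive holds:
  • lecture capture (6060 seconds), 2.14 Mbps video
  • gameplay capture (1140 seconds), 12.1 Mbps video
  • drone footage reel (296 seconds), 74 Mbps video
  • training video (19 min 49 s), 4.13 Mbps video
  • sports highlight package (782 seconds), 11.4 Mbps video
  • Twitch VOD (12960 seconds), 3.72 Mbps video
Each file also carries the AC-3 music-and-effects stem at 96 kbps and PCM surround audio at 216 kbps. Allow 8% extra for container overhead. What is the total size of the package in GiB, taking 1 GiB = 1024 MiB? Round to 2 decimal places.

Audio total: 96 + 216 = 312 kbps = 0.312 Mbps.
lecture capture: 2.452 Mbps × 6060 s × 1.08 = 16047.8 Mb
gameplay capture: 12.412 Mbps × 1140 s × 1.08 = 15281.7 Mb
drone footage reel: 74.312 Mbps × 296 s × 1.08 = 23756.1 Mb
training video: 4.442 Mbps × 1189 s × 1.08 = 5704.1 Mb
sports highlight package: 11.712 Mbps × 782 s × 1.08 = 9891.5 Mb
Twitch VOD: 4.032 Mbps × 12960 s × 1.08 = 56435.1 Mb
Total: 127116.2 Mb = 15889.5 MB.
= 14.80 GiB.

14.80 GiB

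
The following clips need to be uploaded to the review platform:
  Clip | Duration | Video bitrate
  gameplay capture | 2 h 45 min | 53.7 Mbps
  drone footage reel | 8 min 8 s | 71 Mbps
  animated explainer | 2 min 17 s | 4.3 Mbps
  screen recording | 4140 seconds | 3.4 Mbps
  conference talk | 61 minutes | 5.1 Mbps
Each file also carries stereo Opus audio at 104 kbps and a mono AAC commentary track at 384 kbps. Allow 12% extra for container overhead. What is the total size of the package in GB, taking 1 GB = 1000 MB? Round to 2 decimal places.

Audio total: 104 + 384 = 488 kbps = 0.488 Mbps.
gameplay capture: 54.188 Mbps × 9900 s × 1.12 = 600836.5 Mb
drone footage reel: 71.488 Mbps × 488 s × 1.12 = 39072.5 Mb
animated explainer: 4.788 Mbps × 137 s × 1.12 = 734.7 Mb
screen recording: 3.888 Mbps × 4140 s × 1.12 = 18027.9 Mb
conference talk: 5.588 Mbps × 3660 s × 1.12 = 22906.3 Mb
Total: 681577.9 Mb = 85197.2 MB.
= 85.20 GB.

85.20 GB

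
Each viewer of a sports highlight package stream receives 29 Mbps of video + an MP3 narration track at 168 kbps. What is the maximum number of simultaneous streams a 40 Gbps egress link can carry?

Audio: 168 kbps = 0.168 Mbps.
Per-viewer media rate: 29.168 Mbps.
40 Gbps = 40,000 Mbps; 40,000 / 29.168 = 1371.37 → 1371 viewers.

1371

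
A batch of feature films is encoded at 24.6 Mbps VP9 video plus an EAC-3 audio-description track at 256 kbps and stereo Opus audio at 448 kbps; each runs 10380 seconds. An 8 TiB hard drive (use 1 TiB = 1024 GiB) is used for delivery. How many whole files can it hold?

267

Audio total: 256 + 448 = 704 kbps = 0.704 Mbps.
Total bitrate: 25.304 Mbps.
Per item: 25.304 Mbps × 10380 s = 262,656 Mb = 32,832 MB.
Capacity: 8 TiB = 70,368,744 Mb; 267.91 items → 267 complete.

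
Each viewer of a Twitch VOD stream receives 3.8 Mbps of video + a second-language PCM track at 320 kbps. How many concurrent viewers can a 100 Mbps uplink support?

Audio: 320 kbps = 0.320 Mbps.
Per-viewer media rate: 4.120 Mbps.
100 Mbps = 100.0 Mbps; 100.0 / 4.120 = 24.27 → 24 viewers.

24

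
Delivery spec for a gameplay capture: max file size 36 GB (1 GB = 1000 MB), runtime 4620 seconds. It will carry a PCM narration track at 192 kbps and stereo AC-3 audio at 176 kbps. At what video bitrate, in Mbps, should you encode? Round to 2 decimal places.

61.97 Mbps

Budget: 36 GB = 288000.0 Mb.
Total bitrate budget: 288000.0 Mb / 4620 s = 62.338 Mbps.
Audio total: 192 + 176 = 368 kbps = 0.368 Mbps.
Video: 62.338 − 0.368 = 61.970 Mbps.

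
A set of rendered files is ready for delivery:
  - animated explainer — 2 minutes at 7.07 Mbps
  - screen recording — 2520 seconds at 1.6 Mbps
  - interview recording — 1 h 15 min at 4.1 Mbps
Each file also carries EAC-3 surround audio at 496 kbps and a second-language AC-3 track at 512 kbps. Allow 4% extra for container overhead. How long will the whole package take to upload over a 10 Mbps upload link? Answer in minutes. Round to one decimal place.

Audio total: 496 + 512 = 1008 kbps = 1.008 Mbps.
animated explainer: 8.078 Mbps × 120 s × 1.04 = 1008.1 Mb
screen recording: 2.608 Mbps × 2520 s × 1.04 = 6835.0 Mb
interview recording: 5.108 Mbps × 4500 s × 1.04 = 23905.4 Mb
Total: 31748.6 Mb = 3968.6 MB.
At 10 Mbps: 31748.6 / 10 = 3175 s ≈ 52.9 minutes.

52.9 minutes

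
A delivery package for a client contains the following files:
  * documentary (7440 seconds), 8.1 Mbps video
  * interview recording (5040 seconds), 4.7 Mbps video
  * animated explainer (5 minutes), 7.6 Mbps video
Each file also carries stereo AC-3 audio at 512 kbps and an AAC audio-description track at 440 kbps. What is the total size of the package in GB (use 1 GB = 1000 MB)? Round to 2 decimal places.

12.30 GB

Audio total: 512 + 440 = 952 kbps = 0.952 Mbps.
documentary: 9.052 Mbps × 7440 s = 67346.9 Mb
interview recording: 5.652 Mbps × 5040 s = 28486.1 Mb
animated explainer: 8.552 Mbps × 300 s = 2565.6 Mb
Total: 98398.6 Mb = 12299.8 MB.
= 12.30 GB.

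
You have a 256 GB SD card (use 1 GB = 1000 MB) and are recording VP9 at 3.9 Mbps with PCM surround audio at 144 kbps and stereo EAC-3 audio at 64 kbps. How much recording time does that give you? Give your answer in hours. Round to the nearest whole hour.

Audio total: 144 + 64 = 208 kbps = 0.208 Mbps.
Total bitrate: 3.9 + 0.208 = 4.108 Mbps.
Capacity: 256 GB = 2,048,000 Mb.
Recording time: 2,048,000 / 4.108 = 498,539 s ≈ 138 hours.

138 hours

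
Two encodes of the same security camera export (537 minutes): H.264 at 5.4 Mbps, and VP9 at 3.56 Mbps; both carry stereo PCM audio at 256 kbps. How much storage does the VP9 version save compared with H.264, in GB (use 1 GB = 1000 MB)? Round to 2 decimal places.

537 min = 32220 s
Audio: 256 kbps = 0.256 Mbps.
H.264: 5.656 Mbps × 32220 s = 182236.3 Mb = 22.780 GB.
VP9: 3.816 Mbps × 32220 s = 122951.5 Mb = 15.369 GB.
Saving: 22.780 − 15.369 = 7.411 GB.

7.41 GB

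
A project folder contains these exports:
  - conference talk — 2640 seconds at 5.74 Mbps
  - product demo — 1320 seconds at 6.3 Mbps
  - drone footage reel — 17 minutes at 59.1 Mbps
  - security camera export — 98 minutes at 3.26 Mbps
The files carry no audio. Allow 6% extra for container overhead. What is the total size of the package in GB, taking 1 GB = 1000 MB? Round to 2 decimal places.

13.64 GB

conference talk: 5.740 Mbps × 2640 s × 1.06 = 16062.8 Mb
product demo: 6.300 Mbps × 1320 s × 1.06 = 8815.0 Mb
drone footage reel: 59.100 Mbps × 1020 s × 1.06 = 63898.9 Mb
security camera export: 3.260 Mbps × 5880 s × 1.06 = 20318.9 Mb
Total: 109095.6 Mb = 13637.0 MB.
= 13.64 GB.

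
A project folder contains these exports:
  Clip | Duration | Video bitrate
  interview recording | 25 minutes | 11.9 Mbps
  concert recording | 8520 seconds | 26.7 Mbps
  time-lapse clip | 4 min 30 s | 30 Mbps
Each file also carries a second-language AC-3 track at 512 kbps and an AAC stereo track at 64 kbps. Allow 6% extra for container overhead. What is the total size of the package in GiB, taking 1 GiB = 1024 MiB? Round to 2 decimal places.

Audio total: 512 + 64 = 576 kbps = 0.576 Mbps.
interview recording: 12.476 Mbps × 1500 s × 1.06 = 19836.8 Mb
concert recording: 27.276 Mbps × 8520 s × 1.06 = 246335.0 Mb
time-lapse clip: 30.576 Mbps × 270 s × 1.06 = 8750.9 Mb
Total: 274922.7 Mb = 34365.3 MB.
= 32.01 GiB.

32.01 GiB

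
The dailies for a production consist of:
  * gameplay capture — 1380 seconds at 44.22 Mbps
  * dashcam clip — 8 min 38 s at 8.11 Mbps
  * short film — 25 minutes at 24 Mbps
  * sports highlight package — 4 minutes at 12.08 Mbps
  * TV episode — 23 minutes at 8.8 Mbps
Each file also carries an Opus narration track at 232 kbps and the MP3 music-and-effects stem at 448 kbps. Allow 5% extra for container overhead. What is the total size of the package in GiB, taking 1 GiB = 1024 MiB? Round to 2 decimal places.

Audio total: 232 + 448 = 680 kbps = 0.680 Mbps.
gameplay capture: 44.900 Mbps × 1380 s × 1.05 = 65060.1 Mb
dashcam clip: 8.790 Mbps × 518 s × 1.05 = 4780.9 Mb
short film: 24.680 Mbps × 1500 s × 1.05 = 38871.0 Mb
sports highlight package: 12.760 Mbps × 240 s × 1.05 = 3215.5 Mb
TV episode: 9.480 Mbps × 1380 s × 1.05 = 13736.5 Mb
Total: 125664.0 Mb = 15708.0 MB.
= 14.63 GiB.

14.63 GiB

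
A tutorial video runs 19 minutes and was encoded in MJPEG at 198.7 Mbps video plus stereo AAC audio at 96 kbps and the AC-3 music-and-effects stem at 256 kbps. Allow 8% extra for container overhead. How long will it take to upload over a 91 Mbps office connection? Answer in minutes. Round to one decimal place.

44.9 minutes

19 min = 1140 s
Audio total: 96 + 256 = 352 kbps = 0.352 Mbps.
Total bitrate: 199.052 Mbps.
File: 199.052 Mbps × 1140 s = 226919.3 Mb.
With 8% container overhead: ×1.08. → 245072.8 Mb.
At 91 Mbps: 245072.8 / 91 = 2693.1 s ≈ 44.9 minutes.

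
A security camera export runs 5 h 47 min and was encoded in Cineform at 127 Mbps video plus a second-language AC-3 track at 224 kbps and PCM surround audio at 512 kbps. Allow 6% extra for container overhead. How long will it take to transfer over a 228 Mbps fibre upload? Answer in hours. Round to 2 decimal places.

5 h 47 min = 347 min = 20820 s
Audio total: 224 + 512 = 736 kbps = 0.736 Mbps.
Total bitrate: 127.736 Mbps.
File: 127.736 Mbps × 20820 s = 2659463.5 Mb.
With 6% container overhead: ×1.06. → 2819031.3 Mb.
At 228 Mbps: 2819031.3 / 228 = 12364.2 s ≈ 3.43 hours.

3.43 hours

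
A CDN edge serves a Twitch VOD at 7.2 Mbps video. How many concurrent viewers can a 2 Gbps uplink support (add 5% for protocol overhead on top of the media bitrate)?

On the wire with 5% overhead: 7.560 Mbps.
2 Gbps = 2,000 Mbps; 2,000 / 7.560 = 264.55 → 264 viewers.

264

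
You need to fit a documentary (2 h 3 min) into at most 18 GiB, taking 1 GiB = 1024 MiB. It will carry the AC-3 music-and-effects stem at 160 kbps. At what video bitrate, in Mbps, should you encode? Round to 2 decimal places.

Budget: 18 GiB = 154618.8 Mb.
2 h 3 min = 123 min = 7380 s
Total bitrate budget: 154618.8 Mb / 7380 s = 20.951 Mbps.
Audio: 160 kbps = 0.160 Mbps.
Video: 20.951 − 0.160 = 20.791 Mbps.

20.79 Mbps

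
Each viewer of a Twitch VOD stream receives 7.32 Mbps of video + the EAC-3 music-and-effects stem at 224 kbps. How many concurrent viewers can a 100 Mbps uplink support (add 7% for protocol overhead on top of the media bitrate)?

12

Audio: 224 kbps = 0.224 Mbps.
Per-viewer media rate: 7.544 Mbps.
On the wire with 7% overhead: 8.072 Mbps.
100 Mbps = 100.0 Mbps; 100.0 / 8.072 = 12.39 → 12 viewers.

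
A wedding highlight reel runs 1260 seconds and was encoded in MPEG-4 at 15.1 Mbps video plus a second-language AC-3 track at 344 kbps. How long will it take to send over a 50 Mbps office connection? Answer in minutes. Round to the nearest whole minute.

Audio: 344 kbps = 0.344 Mbps.
Total bitrate: 15.444 Mbps.
File: 15.444 Mbps × 1260 s = 19459.4 Mb.
At 50 Mbps: 19459.4 / 50 = 389.2 s ≈ 6.49 minutes.

6 minutes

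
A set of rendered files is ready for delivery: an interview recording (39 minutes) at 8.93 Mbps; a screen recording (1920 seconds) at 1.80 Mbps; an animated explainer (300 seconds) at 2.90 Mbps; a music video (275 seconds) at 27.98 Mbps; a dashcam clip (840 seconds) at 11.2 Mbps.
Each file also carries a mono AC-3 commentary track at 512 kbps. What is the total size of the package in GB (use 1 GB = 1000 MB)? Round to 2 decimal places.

5.65 GB

Audio: 512 kbps = 0.512 Mbps.
interview recording: 9.442 Mbps × 2340 s = 22094.3 Mb
screen recording: 2.312 Mbps × 1920 s = 4439.0 Mb
animated explainer: 3.412 Mbps × 300 s = 1023.6 Mb
music video: 28.492 Mbps × 275 s = 7835.3 Mb
dashcam clip: 11.712 Mbps × 840 s = 9838.1 Mb
Total: 45230.3 Mb = 5653.8 MB.
= 5.654 GB.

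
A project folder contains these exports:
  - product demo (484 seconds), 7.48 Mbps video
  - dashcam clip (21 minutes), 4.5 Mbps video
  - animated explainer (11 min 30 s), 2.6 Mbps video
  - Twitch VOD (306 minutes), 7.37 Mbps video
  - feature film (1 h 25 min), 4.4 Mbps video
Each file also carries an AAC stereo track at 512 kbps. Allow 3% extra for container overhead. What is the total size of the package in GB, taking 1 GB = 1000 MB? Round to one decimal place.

23.4 GB

Audio: 512 kbps = 0.512 Mbps.
product demo: 7.992 Mbps × 484 s × 1.03 = 3984.2 Mb
dashcam clip: 5.012 Mbps × 1260 s × 1.03 = 6504.6 Mb
animated explainer: 3.112 Mbps × 690 s × 1.03 = 2211.7 Mb
Twitch VOD: 7.882 Mbps × 18360 s × 1.03 = 149054.9 Mb
feature film: 4.912 Mbps × 5100 s × 1.03 = 25802.7 Mb
Total: 187558.1 Mb = 23444.8 MB.
= 23.44 GB.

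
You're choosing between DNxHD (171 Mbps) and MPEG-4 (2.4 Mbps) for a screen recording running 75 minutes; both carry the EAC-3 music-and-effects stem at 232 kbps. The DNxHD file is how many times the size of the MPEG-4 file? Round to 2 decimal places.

65.06

75 min = 4500 s
Audio: 232 kbps = 0.232 Mbps.
DNxHD: 171.232 Mbps × 4500 s = 770544.0 Mb = 96.318 GB.
MPEG-4: 2.632 Mbps × 4500 s = 11844.0 Mb = 1.480 GB.
Ratio: 96.318 / 1.480 = 65.058.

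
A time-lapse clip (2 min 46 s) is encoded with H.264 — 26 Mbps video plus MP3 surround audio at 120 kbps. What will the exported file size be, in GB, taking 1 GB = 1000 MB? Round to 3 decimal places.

0.542 GB

2 min 46 s = 166 s
Audio: 120 kbps = 0.120 Mbps.
Total bitrate: 26 + 0.120 = 26.120 Mbps.
Stream data: 26.120 Mbps × 166 s = 4335.9 Mb.
4,336 Mb ÷ 8 = 542.0 MB → 0.542 GB.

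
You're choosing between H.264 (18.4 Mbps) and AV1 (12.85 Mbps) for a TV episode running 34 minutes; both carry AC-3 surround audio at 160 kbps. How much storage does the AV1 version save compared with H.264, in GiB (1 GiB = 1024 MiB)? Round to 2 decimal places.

34 min = 2040 s
Audio: 160 kbps = 0.160 Mbps.
H.264: 18.560 Mbps × 2040 s = 37862.4 Mb = 4.408 GiB.
AV1: 13.010 Mbps × 2040 s = 26540.4 Mb = 3.090 GiB.
Saving: 4.408 − 3.090 = 1.318 GiB.

1.32 GiB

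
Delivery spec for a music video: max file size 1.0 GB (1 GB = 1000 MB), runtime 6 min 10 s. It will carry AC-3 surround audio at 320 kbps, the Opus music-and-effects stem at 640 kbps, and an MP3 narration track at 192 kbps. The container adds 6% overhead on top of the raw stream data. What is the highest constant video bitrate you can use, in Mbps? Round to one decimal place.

19.2 Mbps

Budget: 1.0 GB = 8000.0 Mb.
Stream payload after overhead: 8000.0 / 1.06 = 7547.2 Mb.
6 min 10 s = 370 s
Total bitrate budget: 7547.2 Mb / 370 s = 20.398 Mbps.
Audio total: 320 + 640 + 192 = 1152 kbps = 1.152 Mbps.
Video: 20.398 − 1.152 = 19.246 Mbps.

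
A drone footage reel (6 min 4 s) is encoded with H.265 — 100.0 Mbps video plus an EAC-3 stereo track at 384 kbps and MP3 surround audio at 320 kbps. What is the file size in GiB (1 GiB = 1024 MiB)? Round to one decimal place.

6 min 4 s = 364 s
Audio total: 384 + 320 = 704 kbps = 0.704 Mbps.
Total bitrate: 100.0 + 0.704 = 100.704 Mbps.
Stream data: 100.704 Mbps × 364 s = 36656.3 Mb.
36,656 Mb = 4,582,032,000 bytes ÷ 1,073,741,824 = 4.267 GiB.

4.3 GiB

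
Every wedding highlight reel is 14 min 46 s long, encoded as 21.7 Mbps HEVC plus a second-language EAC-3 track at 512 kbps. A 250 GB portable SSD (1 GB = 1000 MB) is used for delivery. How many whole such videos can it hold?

14 min 46 s = 886 s
Audio: 512 kbps = 0.512 Mbps.
Total bitrate: 22.212 Mbps.
Per item: 22.212 Mbps × 886 s = 19,680 Mb = 2,460 MB.
Capacity: 250 GB = 2,000,000 Mb; 101.63 items → 101 complete.

101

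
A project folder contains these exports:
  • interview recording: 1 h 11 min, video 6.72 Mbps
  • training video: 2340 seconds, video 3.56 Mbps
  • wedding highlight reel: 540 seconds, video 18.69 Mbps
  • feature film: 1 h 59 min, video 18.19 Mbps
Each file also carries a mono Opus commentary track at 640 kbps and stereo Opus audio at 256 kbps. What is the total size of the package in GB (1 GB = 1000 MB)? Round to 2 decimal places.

Audio total: 640 + 256 = 896 kbps = 0.896 Mbps.
interview recording: 7.616 Mbps × 4260 s = 32444.2 Mb
training video: 4.456 Mbps × 2340 s = 10427.0 Mb
wedding highlight reel: 19.586 Mbps × 540 s = 10576.4 Mb
feature film: 19.086 Mbps × 7140 s = 136274.0 Mb
Total: 189721.7 Mb = 23715.2 MB.
= 23.72 GB.

23.72 GB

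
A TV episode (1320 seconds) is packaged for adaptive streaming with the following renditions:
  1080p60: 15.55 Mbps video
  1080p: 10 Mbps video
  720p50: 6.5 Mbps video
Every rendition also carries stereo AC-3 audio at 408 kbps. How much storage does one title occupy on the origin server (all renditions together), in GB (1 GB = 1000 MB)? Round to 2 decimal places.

Audio: 408 kbps = 0.408 Mbps.
Sum of rendition bitrates: (15.55+0.408) + (10+0.408) + (6.5+0.408) = 33.274 Mbps.
× 1320 s = 43,922 Mb = 5,490 MB = 5.490 GB.

5.49 GB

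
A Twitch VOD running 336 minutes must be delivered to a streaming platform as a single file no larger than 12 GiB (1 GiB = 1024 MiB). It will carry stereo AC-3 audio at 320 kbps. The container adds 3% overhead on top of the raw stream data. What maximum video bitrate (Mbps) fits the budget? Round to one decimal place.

Budget: 12 GiB = 103079.2 Mb.
Stream payload after overhead: 103079.2 / 1.03 = 100076.9 Mb.
336 min = 20160 s
Total bitrate budget: 100076.9 Mb / 20160 s = 4.964 Mbps.
Audio: 320 kbps = 0.320 Mbps.
Video: 4.964 − 0.320 = 4.644 Mbps.

4.6 Mbps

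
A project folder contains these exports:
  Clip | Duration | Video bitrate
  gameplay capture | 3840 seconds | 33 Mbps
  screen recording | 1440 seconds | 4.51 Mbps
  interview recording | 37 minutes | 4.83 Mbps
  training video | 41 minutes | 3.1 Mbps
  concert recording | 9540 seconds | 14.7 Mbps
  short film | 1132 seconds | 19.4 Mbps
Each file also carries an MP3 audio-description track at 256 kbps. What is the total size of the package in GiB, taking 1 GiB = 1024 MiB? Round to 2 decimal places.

Audio: 256 kbps = 0.256 Mbps.
gameplay capture: 33.256 Mbps × 3840 s = 127703.0 Mb
screen recording: 4.766 Mbps × 1440 s = 6863.0 Mb
interview recording: 5.086 Mbps × 2220 s = 11290.9 Mb
training video: 3.356 Mbps × 2460 s = 8255.8 Mb
concert recording: 14.956 Mbps × 9540 s = 142680.2 Mb
short film: 19.656 Mbps × 1132 s = 22250.6 Mb
Total: 319043.6 Mb = 39880.4 MB.
= 37.14 GiB.

37.14 GiB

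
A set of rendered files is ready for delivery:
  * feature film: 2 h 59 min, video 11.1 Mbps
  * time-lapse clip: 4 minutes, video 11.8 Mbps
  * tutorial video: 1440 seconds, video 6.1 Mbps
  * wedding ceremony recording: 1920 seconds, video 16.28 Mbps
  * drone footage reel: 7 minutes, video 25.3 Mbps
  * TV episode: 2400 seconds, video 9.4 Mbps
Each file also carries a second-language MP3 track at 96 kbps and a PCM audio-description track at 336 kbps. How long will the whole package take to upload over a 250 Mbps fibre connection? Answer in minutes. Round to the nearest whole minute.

Audio total: 96 + 336 = 432 kbps = 0.432 Mbps.
feature film: 11.532 Mbps × 10740 s = 123853.7 Mb
time-lapse clip: 12.232 Mbps × 240 s = 2935.7 Mb
tutorial video: 6.532 Mbps × 1440 s = 9406.1 Mb
wedding ceremony recording: 16.712 Mbps × 1920 s = 32087.0 Mb
drone footage reel: 25.732 Mbps × 420 s = 10807.4 Mb
TV episode: 9.832 Mbps × 2400 s = 23596.8 Mb
Total: 202686.7 Mb = 25335.8 MB.
At 250 Mbps: 202686.7 / 250 = 811 s ≈ 13.5 minutes.

14 minutes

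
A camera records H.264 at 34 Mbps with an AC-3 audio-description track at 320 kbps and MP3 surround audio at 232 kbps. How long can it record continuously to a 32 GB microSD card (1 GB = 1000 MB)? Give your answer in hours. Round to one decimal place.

Audio total: 320 + 232 = 552 kbps = 0.552 Mbps.
Total bitrate: 34 + 0.552 = 34.552 Mbps.
Capacity: 32 GB = 256,000 Mb.
Recording time: 256,000 / 34.552 = 7,409 s ≈ 2.06 hours.

2.1 hours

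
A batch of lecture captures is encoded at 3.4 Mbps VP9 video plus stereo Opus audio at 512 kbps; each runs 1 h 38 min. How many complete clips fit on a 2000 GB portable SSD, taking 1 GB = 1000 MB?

1 h 38 min = 98 min = 5880 s
Audio: 512 kbps = 0.512 Mbps.
Total bitrate: 3.912 Mbps.
Per item: 3.912 Mbps × 5880 s = 23,003 Mb = 2,875 MB.
Capacity: 2000 GB = 16,000,000 Mb; 695.57 items → 695 complete.

695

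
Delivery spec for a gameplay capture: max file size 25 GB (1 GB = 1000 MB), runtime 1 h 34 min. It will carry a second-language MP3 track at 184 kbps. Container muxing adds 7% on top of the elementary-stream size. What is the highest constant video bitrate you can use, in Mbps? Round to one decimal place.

33.0 Mbps

Budget: 25 GB = 200000.0 Mb.
Stream payload after overhead: 200000.0 / 1.07 = 186915.9 Mb.
1 h 34 min = 94 min = 5640 s
Total bitrate budget: 186915.9 Mb / 5640 s = 33.141 Mbps.
Audio: 184 kbps = 0.184 Mbps.
Video: 33.141 − 0.184 = 32.957 Mbps.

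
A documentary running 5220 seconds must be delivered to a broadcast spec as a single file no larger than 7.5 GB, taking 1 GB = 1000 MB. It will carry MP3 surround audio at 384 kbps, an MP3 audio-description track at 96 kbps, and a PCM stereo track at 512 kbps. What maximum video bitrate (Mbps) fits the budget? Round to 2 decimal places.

Budget: 7.5 GB = 60000.0 Mb.
Total bitrate budget: 60000.0 Mb / 5220 s = 11.494 Mbps.
Audio total: 384 + 96 + 512 = 992 kbps = 0.992 Mbps.
Video: 11.494 − 0.992 = 10.502 Mbps.

10.50 Mbps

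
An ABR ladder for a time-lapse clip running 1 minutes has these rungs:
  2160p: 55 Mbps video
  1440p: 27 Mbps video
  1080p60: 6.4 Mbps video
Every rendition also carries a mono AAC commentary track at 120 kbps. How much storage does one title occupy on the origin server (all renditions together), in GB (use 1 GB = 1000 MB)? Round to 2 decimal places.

Audio: 120 kbps = 0.120 Mbps.
Sum of rendition bitrates: (55+0.120) + (27+0.120) + (6.4+0.120) = 88.760 Mbps.
× 60 s = 5,326 Mb = 665.7 MB = 0.6657 GB.

0.67 GB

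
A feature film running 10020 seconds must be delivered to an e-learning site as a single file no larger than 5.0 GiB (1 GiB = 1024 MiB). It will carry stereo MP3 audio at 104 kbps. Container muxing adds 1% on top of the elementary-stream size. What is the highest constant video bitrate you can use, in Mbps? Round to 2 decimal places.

4.14 Mbps

Budget: 5.0 GiB = 42949.7 Mb.
Stream payload after overhead: 42949.7 / 1.01 = 42524.4 Mb.
Total bitrate budget: 42524.4 Mb / 10020 s = 4.244 Mbps.
Audio: 104 kbps = 0.104 Mbps.
Video: 4.244 − 0.104 = 4.140 Mbps.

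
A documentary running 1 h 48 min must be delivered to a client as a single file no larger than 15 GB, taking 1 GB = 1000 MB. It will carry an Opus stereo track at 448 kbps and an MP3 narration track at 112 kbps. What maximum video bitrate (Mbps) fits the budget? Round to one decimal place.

Budget: 15 GB = 120000.0 Mb.
1 h 48 min = 108 min = 6480 s
Total bitrate budget: 120000.0 Mb / 6480 s = 18.519 Mbps.
Audio total: 448 + 112 = 560 kbps = 0.560 Mbps.
Video: 18.519 − 0.560 = 17.959 Mbps.

18.0 Mbps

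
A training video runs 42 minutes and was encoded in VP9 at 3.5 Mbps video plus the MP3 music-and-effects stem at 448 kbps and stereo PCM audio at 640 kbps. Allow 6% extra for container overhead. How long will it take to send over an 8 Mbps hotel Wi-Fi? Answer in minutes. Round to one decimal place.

42 min = 2520 s
Audio total: 448 + 640 = 1088 kbps = 1.088 Mbps.
Total bitrate: 4.588 Mbps.
File: 4.588 Mbps × 2520 s = 11561.8 Mb.
With 6% container overhead: ×1.06. → 12255.5 Mb.
At 8 Mbps: 12255.5 / 8 = 1531.9 s ≈ 25.5 minutes.

25.5 minutes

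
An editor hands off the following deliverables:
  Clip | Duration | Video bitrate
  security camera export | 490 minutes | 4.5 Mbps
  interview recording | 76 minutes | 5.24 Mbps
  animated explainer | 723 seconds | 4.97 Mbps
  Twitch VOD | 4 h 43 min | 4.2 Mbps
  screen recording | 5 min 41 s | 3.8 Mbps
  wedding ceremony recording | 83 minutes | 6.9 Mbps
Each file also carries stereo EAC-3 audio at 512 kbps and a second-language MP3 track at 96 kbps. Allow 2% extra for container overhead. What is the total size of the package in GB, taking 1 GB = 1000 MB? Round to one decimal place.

Audio total: 512 + 96 = 608 kbps = 0.608 Mbps.
security camera export: 5.108 Mbps × 29400 s × 1.02 = 153178.7 Mb
interview recording: 5.848 Mbps × 4560 s × 1.02 = 27200.2 Mb
animated explainer: 5.578 Mbps × 723 s × 1.02 = 4113.6 Mb
Twitch VOD: 4.808 Mbps × 16980 s × 1.02 = 83272.6 Mb
screen recording: 4.408 Mbps × 341 s × 1.02 = 1533.2 Mb
wedding ceremony recording: 7.508 Mbps × 4980 s × 1.02 = 38137.6 Mb
Total: 307435.9 Mb = 38429.5 MB.
= 38.43 GB.

38.4 GB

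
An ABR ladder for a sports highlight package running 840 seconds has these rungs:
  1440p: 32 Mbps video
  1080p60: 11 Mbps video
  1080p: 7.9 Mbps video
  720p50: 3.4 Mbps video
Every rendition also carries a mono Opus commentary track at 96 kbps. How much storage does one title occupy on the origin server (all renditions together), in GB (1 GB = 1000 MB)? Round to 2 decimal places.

5.74 GB

Audio: 96 kbps = 0.096 Mbps.
Sum of rendition bitrates: (32+0.096) + (11+0.096) + (7.9+0.096) + (3.4+0.096) = 54.684 Mbps.
× 840 s = 45,935 Mb = 5,742 MB = 5.742 GB.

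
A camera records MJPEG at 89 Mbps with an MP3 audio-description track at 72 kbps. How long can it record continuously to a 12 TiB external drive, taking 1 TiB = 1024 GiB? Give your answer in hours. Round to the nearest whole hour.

Audio: 72 kbps = 0.072 Mbps.
Total bitrate: 89 + 0.072 = 89.072 Mbps.
Capacity: 12 TiB = 105,553,116 Mb.
Recording time: 105,553,116 / 89.072 = 1,185,031 s ≈ 329 hours.

329 hours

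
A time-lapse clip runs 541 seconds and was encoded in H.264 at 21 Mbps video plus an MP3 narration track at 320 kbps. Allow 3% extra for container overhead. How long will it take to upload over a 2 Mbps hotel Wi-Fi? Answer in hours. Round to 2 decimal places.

Audio: 320 kbps = 0.320 Mbps.
Total bitrate: 21.320 Mbps.
File: 21.320 Mbps × 541 s = 11534.1 Mb.
With 3% container overhead: ×1.03. → 11880.1 Mb.
At 2 Mbps: 11880.1 / 2 = 5940.1 s ≈ 1.65 hours.

1.65 hours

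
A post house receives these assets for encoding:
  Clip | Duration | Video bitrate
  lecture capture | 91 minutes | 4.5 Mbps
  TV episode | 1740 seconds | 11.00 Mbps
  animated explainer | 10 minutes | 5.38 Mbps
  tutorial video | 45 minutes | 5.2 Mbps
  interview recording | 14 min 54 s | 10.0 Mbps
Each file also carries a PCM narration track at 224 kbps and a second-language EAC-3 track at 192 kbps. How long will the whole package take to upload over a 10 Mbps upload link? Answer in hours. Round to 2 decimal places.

Audio total: 224 + 192 = 416 kbps = 0.416 Mbps.
lecture capture: 4.916 Mbps × 5460 s = 26841.4 Mb
TV episode: 11.416 Mbps × 1740 s = 19863.8 Mb
animated explainer: 5.796 Mbps × 600 s = 3477.6 Mb
tutorial video: 5.616 Mbps × 2700 s = 15163.2 Mb
interview recording: 10.416 Mbps × 894 s = 9311.9 Mb
Total: 74657.9 Mb = 9332.2 MB.
At 10 Mbps: 74657.9 / 10 = 7466 s ≈ 2.07 hours.

2.07 hours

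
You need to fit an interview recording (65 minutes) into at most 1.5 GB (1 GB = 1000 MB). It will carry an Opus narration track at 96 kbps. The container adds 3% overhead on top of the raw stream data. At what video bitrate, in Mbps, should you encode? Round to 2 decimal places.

2.89 Mbps

Budget: 1.5 GB = 12000.0 Mb.
Stream payload after overhead: 12000.0 / 1.03 = 11650.5 Mb.
65 min = 3900 s
Total bitrate budget: 11650.5 Mb / 3900 s = 2.987 Mbps.
Audio: 96 kbps = 0.096 Mbps.
Video: 2.987 − 0.096 = 2.891 Mbps.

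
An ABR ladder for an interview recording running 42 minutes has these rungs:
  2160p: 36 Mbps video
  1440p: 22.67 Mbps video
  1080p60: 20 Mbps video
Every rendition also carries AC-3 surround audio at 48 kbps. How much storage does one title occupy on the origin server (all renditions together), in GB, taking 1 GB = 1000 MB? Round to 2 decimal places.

24.83 GB

42 min = 2520 s
Audio: 48 kbps = 0.048 Mbps.
Sum of rendition bitrates: (36+0.048) + (22.67+0.048) + (20+0.048) = 78.814 Mbps.
× 2520 s = 198,611 Mb = 24,826 MB = 24.83 GB.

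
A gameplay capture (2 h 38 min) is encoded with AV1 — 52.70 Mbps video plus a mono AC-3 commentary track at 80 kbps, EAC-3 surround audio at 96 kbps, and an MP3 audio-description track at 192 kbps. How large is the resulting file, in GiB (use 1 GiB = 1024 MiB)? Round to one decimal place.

58.6 GiB

2 h 38 min = 158 min = 9480 s
Audio total: 80 + 96 + 192 = 368 kbps = 0.368 Mbps.
Total bitrate: 52.70 + 0.368 = 53.068 Mbps.
Stream data: 53.068 Mbps × 9480 s = 503084.6 Mb.
503,085 Mb = 62,885,580,000 bytes ÷ 1,073,741,824 = 58.57 GiB.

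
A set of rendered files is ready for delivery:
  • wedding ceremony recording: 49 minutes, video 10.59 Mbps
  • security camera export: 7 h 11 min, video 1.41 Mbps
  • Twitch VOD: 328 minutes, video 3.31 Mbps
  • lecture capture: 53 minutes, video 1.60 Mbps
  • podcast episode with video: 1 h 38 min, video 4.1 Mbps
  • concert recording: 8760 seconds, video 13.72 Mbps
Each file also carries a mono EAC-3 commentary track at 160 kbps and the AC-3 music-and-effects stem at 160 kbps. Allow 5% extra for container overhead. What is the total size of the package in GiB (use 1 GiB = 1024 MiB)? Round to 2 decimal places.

37.08 GiB

Audio total: 160 + 160 = 320 kbps = 0.320 Mbps.
wedding ceremony recording: 10.910 Mbps × 2940 s × 1.05 = 33679.2 Mb
security camera export: 1.730 Mbps × 25860 s × 1.05 = 46974.7 Mb
Twitch VOD: 3.630 Mbps × 19680 s × 1.05 = 75010.3 Mb
lecture capture: 1.920 Mbps × 3180 s × 1.05 = 6410.9 Mb
podcast episode with video: 4.420 Mbps × 5880 s × 1.05 = 27289.1 Mb
concert recording: 14.040 Mbps × 8760 s × 1.05 = 129139.9 Mb
Total: 318504.1 Mb = 39813.0 MB.
= 37.08 GiB.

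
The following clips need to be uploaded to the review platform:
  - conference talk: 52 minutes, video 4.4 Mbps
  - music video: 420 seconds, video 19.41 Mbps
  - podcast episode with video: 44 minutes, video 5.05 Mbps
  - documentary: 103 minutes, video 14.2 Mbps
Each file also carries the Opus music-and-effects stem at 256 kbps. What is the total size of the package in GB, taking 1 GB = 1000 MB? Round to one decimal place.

15.8 GB

Audio: 256 kbps = 0.256 Mbps.
conference talk: 4.656 Mbps × 3120 s = 14526.7 Mb
music video: 19.666 Mbps × 420 s = 8259.7 Mb
podcast episode with video: 5.306 Mbps × 2640 s = 14007.8 Mb
documentary: 14.456 Mbps × 6180 s = 89338.1 Mb
Total: 126132.4 Mb = 15766.5 MB.
= 15.77 GB.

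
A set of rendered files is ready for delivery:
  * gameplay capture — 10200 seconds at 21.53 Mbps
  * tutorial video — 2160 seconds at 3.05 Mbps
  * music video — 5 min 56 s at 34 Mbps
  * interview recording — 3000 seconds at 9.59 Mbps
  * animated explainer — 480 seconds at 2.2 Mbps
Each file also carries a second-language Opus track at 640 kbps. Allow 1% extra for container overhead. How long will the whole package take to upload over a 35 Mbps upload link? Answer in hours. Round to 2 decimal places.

2.23 hours

Audio: 640 kbps = 0.640 Mbps.
gameplay capture: 22.170 Mbps × 10200 s × 1.01 = 228395.3 Mb
tutorial video: 3.690 Mbps × 2160 s × 1.01 = 8050.1 Mb
music video: 34.640 Mbps × 356 s × 1.01 = 12455.2 Mb
interview recording: 10.230 Mbps × 3000 s × 1.01 = 30996.9 Mb
animated explainer: 2.840 Mbps × 480 s × 1.01 = 1376.8 Mb
Total: 281274.3 Mb = 35159.3 MB.
At 35 Mbps: 281274.3 / 35 = 8036 s ≈ 2.23 hours.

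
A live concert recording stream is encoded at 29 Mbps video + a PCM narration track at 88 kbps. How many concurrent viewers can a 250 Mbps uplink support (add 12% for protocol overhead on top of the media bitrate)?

Audio: 88 kbps = 0.088 Mbps.
Per-viewer media rate: 29.088 Mbps.
On the wire with 12% overhead: 32.579 Mbps.
250 Mbps = 250.0 Mbps; 250.0 / 32.579 = 7.67 → 7 viewers.

7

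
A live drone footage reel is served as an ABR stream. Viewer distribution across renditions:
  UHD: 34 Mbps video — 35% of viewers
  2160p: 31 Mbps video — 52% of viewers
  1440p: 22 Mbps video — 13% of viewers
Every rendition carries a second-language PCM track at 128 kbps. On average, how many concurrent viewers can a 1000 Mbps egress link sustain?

Audio: 128 kbps = 0.128 Mbps.
Average per-viewer bitrate: 0.35×34.128 + 0.52×31.128 + 0.13×22.128 = 31.008 Mbps.
1000 Mbps = 1,000 Mbps; 1,000 / 31.008 = 32.25 → 32.

32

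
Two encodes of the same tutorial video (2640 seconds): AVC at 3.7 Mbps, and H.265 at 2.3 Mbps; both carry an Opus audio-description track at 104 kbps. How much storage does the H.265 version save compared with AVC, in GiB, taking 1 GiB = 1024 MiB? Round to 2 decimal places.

0.43 GiB

Audio: 104 kbps = 0.104 Mbps.
AVC: 3.804 Mbps × 2640 s = 10042.6 Mb = 1.169 GiB.
H.265: 2.404 Mbps × 2640 s = 6346.6 Mb = 0.739 GiB.
Saving: 1.169 − 0.739 = 0.430 GiB.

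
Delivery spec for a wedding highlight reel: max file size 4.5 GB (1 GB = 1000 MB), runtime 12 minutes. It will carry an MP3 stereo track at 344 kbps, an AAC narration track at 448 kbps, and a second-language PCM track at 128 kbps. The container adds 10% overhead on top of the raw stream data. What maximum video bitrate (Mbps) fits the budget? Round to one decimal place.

Budget: 4.5 GB = 36000.0 Mb.
Stream payload after overhead: 36000.0 / 1.10 = 32727.3 Mb.
12 min = 720 s
Total bitrate budget: 32727.3 Mb / 720 s = 45.455 Mbps.
Audio total: 344 + 448 + 128 = 920 kbps = 0.920 Mbps.
Video: 45.455 − 0.920 = 44.535 Mbps.

44.5 Mbps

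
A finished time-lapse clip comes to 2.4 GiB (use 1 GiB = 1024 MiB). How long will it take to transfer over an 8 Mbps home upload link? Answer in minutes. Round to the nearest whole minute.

File: 2.4 GiB = 20615.8 Mb.
At 8 Mbps: 20615.8 / 8 = 2577.0 s ≈ 42.9 minutes.

43 minutes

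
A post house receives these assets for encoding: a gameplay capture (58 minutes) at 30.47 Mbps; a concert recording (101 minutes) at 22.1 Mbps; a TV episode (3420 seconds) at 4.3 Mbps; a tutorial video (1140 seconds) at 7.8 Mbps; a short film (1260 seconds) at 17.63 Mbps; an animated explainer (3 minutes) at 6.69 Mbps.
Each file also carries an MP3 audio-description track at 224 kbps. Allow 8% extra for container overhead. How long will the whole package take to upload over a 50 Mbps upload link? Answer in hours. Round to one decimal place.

1.7 hours

Audio: 224 kbps = 0.224 Mbps.
gameplay capture: 30.694 Mbps × 3480 s × 1.08 = 115360.3 Mb
concert recording: 22.324 Mbps × 6060 s × 1.08 = 146106.1 Mb
TV episode: 4.524 Mbps × 3420 s × 1.08 = 16709.8 Mb
tutorial video: 8.024 Mbps × 1140 s × 1.08 = 9879.1 Mb
short film: 17.854 Mbps × 1260 s × 1.08 = 24295.7 Mb
animated explainer: 6.914 Mbps × 180 s × 1.08 = 1344.1 Mb
Total: 313695.2 Mb = 39211.9 MB.
At 50 Mbps: 313695.2 / 50 = 6274 s ≈ 1.74 hours.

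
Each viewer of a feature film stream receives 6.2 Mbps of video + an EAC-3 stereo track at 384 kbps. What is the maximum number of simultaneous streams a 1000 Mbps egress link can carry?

151

Audio: 384 kbps = 0.384 Mbps.
Per-viewer media rate: 6.584 Mbps.
1000 Mbps = 1,000 Mbps; 1,000 / 6.584 = 151.88 → 151 viewers.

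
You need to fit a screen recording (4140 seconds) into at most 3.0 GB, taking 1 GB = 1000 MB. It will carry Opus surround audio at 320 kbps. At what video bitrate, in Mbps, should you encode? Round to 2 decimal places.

Budget: 3.0 GB = 24000.0 Mb.
Total bitrate budget: 24000.0 Mb / 4140 s = 5.797 Mbps.
Audio: 320 kbps = 0.320 Mbps.
Video: 5.797 − 0.320 = 5.477 Mbps.

5.48 Mbps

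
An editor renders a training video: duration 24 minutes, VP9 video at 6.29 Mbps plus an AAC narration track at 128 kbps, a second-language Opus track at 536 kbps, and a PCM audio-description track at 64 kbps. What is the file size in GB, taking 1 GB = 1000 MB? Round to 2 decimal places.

24 min = 1440 s
Audio total: 128 + 536 + 64 = 728 kbps = 0.728 Mbps.
Total bitrate: 6.29 + 0.728 = 7.018 Mbps.
Stream data: 7.018 Mbps × 1440 s = 10105.9 Mb.
10,106 Mb ÷ 8 = 1,263 MB → 1.263 GB.

1.26 GB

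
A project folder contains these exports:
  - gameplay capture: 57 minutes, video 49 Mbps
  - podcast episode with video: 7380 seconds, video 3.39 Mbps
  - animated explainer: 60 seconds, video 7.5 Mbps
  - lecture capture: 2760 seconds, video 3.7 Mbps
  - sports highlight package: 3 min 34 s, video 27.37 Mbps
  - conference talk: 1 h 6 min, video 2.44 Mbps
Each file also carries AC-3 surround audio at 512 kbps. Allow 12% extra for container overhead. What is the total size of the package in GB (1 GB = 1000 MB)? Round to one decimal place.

Audio: 512 kbps = 0.512 Mbps.
gameplay capture: 49.512 Mbps × 3420 s × 1.12 = 189650.8 Mb
podcast episode with video: 3.902 Mbps × 7380 s × 1.12 = 32252.4 Mb
animated explainer: 8.012 Mbps × 60 s × 1.12 = 538.4 Mb
lecture capture: 4.212 Mbps × 2760 s × 1.12 = 13020.1 Mb
sports highlight package: 27.882 Mbps × 214 s × 1.12 = 6682.8 Mb
conference talk: 2.952 Mbps × 3960 s × 1.12 = 13092.7 Mb
Total: 255237.1 Mb = 31904.6 MB.
= 31.90 GB.

31.9 GB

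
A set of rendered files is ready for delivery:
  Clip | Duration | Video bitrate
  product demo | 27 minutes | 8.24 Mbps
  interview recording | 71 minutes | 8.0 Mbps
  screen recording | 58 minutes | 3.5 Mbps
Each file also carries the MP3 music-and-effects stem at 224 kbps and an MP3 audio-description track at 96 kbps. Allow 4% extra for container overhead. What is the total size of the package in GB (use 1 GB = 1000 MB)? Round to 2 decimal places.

Audio total: 224 + 96 = 320 kbps = 0.320 Mbps.
product demo: 8.560 Mbps × 1620 s × 1.04 = 14421.9 Mb
interview recording: 8.320 Mbps × 4260 s × 1.04 = 36860.9 Mb
screen recording: 3.820 Mbps × 3480 s × 1.04 = 13825.3 Mb
Total: 65108.2 Mb = 8138.5 MB.
= 8.139 GB.

8.14 GB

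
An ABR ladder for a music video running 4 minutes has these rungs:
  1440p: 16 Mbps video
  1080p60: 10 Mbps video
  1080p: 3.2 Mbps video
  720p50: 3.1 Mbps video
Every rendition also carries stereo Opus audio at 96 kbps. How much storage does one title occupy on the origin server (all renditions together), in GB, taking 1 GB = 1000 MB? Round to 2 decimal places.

4 min = 240 s
Audio: 96 kbps = 0.096 Mbps.
Sum of rendition bitrates: (16+0.096) + (10+0.096) + (3.2+0.096) + (3.1+0.096) = 32.684 Mbps.
× 240 s = 7,844 Mb = 980.5 MB = 0.9805 GB.

0.98 GB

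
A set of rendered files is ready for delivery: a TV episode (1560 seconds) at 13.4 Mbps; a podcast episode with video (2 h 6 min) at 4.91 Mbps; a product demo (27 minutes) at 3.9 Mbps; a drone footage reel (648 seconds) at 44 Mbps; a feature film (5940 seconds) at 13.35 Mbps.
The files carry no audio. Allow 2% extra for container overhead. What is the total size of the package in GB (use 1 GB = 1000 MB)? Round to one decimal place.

TV episode: 13.400 Mbps × 1560 s × 1.02 = 21322.1 Mb
podcast episode with video: 4.910 Mbps × 7560 s × 1.02 = 37862.0 Mb
product demo: 3.900 Mbps × 1620 s × 1.02 = 6444.4 Mb
drone footage reel: 44.000 Mbps × 648 s × 1.02 = 29082.2 Mb
feature film: 13.350 Mbps × 5940 s × 1.02 = 80885.0 Mb
Total: 175595.7 Mb = 21949.5 MB.
= 21.95 GB.

21.9 GB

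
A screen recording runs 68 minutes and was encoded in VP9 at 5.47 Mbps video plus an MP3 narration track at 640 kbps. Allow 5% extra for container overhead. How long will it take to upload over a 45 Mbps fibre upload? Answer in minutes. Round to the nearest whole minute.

10 minutes

68 min = 4080 s
Audio: 640 kbps = 0.640 Mbps.
Total bitrate: 6.110 Mbps.
File: 6.110 Mbps × 4080 s = 24928.8 Mb.
With 5% container overhead: ×1.05. → 26175.2 Mb.
At 45 Mbps: 26175.2 / 45 = 581.7 s ≈ 9.69 minutes.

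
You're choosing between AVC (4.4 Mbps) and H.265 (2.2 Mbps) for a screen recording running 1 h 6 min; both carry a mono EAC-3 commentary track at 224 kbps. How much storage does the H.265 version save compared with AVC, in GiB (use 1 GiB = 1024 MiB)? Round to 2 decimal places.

1.01 GiB

1 h 6 min = 66 min = 3960 s
Audio: 224 kbps = 0.224 Mbps.
AVC: 4.624 Mbps × 3960 s = 18311.0 Mb = 2.132 GiB.
H.265: 2.424 Mbps × 3960 s = 9599.0 Mb = 1.117 GiB.
Saving: 2.132 − 1.117 = 1.014 GiB.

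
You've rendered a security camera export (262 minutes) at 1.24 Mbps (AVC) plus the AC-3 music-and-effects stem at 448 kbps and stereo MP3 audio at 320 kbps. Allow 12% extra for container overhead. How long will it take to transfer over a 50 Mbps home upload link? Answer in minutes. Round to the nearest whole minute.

262 min = 15720 s
Audio total: 448 + 320 = 768 kbps = 0.768 Mbps.
Total bitrate: 2.008 Mbps.
File: 2.008 Mbps × 15720 s = 31565.8 Mb.
With 12% container overhead: ×1.12. → 35353.7 Mb.
At 50 Mbps: 35353.7 / 50 = 707.1 s ≈ 11.8 minutes.

12 minutes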